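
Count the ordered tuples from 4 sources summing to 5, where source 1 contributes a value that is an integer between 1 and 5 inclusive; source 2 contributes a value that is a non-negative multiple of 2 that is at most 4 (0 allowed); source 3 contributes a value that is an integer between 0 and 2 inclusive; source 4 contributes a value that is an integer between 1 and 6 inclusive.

The generating function for the choices is (y + y^2 + y^3 + y^4 + y^5)·(1 + y^2 + y^4)·(1 + y + y^2)·(y + y^2 + y^3 + y^4 + y^5 + y^6); the count is [y^5].
(y + y^2 + y^3 + y^4 + y^5) has coefficients 0,1,1,1,1,1 for degrees 0…5.
(1 + y^2 + y^4) has coefficients 1,0,1,0,1,0 for degrees 0…5.
Multiplying by (1 + y + y^2) gives running coefficients 1,1,2,1,2,1 for degrees 0…5.
Finally multiplying by (y + y^2 + y^3 + y^4 + y^5 + y^6), the product of all factors after the first has coefficients 0,1,2,4,5,7 for degrees 0…5.
[y^5] = 1·5 + 1·4 + 1·2 + 1·1 + 1·0 = 12.

12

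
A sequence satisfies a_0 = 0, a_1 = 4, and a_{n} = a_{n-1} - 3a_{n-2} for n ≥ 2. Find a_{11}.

1012

The ordinary generating function has denominator 1 - y + 3y^2.
Iterating the recurrence: a_0,…,a_{11} = 0, 4, 4, -8, -20, 4, 64, 52, -140, -296, 124, 1012.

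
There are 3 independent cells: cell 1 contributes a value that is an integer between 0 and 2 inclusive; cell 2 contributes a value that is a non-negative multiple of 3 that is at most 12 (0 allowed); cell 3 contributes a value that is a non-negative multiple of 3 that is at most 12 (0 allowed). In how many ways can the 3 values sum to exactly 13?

5

The generating function for the choices is (1 + z + z²)·(1 + z³ + z⁶ + z⁹ + z¹²)·(1 + z³ + z⁶ + z⁹ + z¹²); the count is [z¹³].
(1 + z + z²) has coefficients 1,1,1 for degrees 0…2.
(1 + z³ + z⁶ + z⁹ + z¹²) has coefficients 1,0,0,1,0,0,1,0,0,1,0,0,1,0 for degrees 0…13.
Finally multiplying by (1 + z³ + z⁶ + z⁹ + z¹²), the product of all factors after the first has coefficients 1,0,0,2,0,0,3,0,0,4,0,0,5,0 for degrees 0…13.
[z¹³] = 1·0 + 1·5 + 1·0 = 5.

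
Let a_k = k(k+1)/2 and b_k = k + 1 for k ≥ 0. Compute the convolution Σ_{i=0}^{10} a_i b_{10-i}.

Write out a_i and b_{10-i} for i = 0,…,10 and sum the products.
Σ = 0·11 + 1·10 + 3·9 + 6·8 + 10·7 + 15·6 + 21·5 + 28·4 + 36·3 + 45·2 + 55·1 = 715.

715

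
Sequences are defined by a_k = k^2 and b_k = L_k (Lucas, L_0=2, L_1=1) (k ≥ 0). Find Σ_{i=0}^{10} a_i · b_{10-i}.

2009

Write out a_i and b_{10-i} for i = 0,…,10 and sum the products.
Σ = 0·123 + 1·76 + 4·47 + 9·29 + 16·18 + 25·11 + 36·7 + 49·4 + 64·3 + 81·1 + 100·2 = 2009.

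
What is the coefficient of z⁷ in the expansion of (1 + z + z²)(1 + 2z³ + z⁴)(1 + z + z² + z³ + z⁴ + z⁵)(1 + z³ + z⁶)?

20

(1 + z + z²) has coefficients 1,1,1 for degrees 0…2.
(1 + 2z³ + z⁴) has coefficients 1,0,0,2,1,0,0,0 for degrees 0…7.
Multiplying by (1 + z + z² + z³ + z⁴ + z⁵) gives running coefficients 1,1,1,3,4,4,3,3 for degrees 0…7.
Finally multiplying by (1 + z³ + z⁶), the product of all factors after the first has coefficients 1,1,1,4,5,5,7,8 for degrees 0…7.
[z⁷] = 1·8 + 1·7 + 1·5 = 20.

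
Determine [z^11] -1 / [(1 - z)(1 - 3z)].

Partial fractions give a closed form: a_n = (1/2)·1^n + (-3/2)·3^n.
At n = 11: a_11 = -265720.

-265720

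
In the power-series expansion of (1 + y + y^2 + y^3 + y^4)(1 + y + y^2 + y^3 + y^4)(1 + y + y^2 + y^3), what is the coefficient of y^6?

16

(1 + y + y^2 + y^3 + y^4) has coefficients 1,1,1,1,1 for degrees 0…4.
(1 + y + y^2 + y^3 + y^4) has coefficients 1,1,1,1,1,0,0 for degrees 0…6.
Finally multiplying by (1 + y + y^2 + y^3), the product of all factors after the first has coefficients 1,2,3,4,4,3,2 for degrees 0…6.
[y^6] = 1·2 + 1·3 + 1·4 + 1·4 + 1·3 = 16.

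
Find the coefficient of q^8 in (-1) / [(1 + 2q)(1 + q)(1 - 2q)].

-341

Partial fractions give a closed form: a_n = (-1)·(-2)^n + (1/3)·(-1)^n + (-1/3)·2^n.
At n = 8: a_8 = -341.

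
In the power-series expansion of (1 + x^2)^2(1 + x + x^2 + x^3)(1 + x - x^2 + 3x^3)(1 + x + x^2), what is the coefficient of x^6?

(1 + x^2)^2 has coefficients 1,0,2,0,1 for degrees 0…4.
(1 + x + x^2 + x^3) has coefficients 1,1,1,1,0,0,0 for degrees 0…6.
Multiplying by (1 + x - x^2 + 3x^3) gives running coefficients 1,2,1,4,3,2,3 for degrees 0…6.
Finally multiplying by (1 + x + x^2), the product of all factors after the first has coefficients 1,3,4,7,8,9,8 for degrees 0…6.
[x^6] = 1·8 + 2·8 + 1·4 = 28.

28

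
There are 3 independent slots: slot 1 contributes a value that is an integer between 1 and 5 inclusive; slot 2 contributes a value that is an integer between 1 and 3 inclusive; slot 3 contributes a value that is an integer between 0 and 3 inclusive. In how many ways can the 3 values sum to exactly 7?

11

The generating function for the choices is (z + z² + z³ + z⁴ + z⁵)·(z + z² + z³)·(1 + z + z² + z³); the count is [z⁷].
(z + z² + z³ + z⁴ + z⁵) has coefficients 0,1,1,1,1,1 for degrees 0…5.
(z + z² + z³) has coefficients 0,1,1,1,0,0,0,0 for degrees 0…7.
Finally multiplying by (1 + z + z² + z³), the product of all factors after the first has coefficients 0,1,2,3,3,2,1,0 for degrees 0…7.
[z⁷] = 1·1 + 1·2 + 1·3 + 1·3 + 1·2 = 11.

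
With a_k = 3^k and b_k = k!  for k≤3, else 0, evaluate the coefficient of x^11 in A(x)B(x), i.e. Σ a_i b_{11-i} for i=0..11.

314928

This is [x^11] in the product of the two ordinary generating functions.
Σ = 1·0 + 3·0 + 9·0 + 27·0 + 81·0 + 243·0 + 729·0 + 2187·0 + 6561·6 + 19683·2 + 59049·1 + 177147·1 = 314928.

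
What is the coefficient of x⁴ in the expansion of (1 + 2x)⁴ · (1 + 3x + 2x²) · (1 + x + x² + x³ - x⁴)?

340

(1 + 2x)⁴ has coefficients 1,8,24,32,16 for degrees 0…4.
(1 + 3x + 2x²) has coefficients 1,3,2,0,0 for degrees 0…4.
Finally multiplying by (1 + x + x² + x³ - x⁴), the product of all factors after the first has coefficients 1,4,6,6,4 for degrees 0…4.
[x⁴] = 1·4 + 8·6 + 24·6 + 32·4 + 16·1 = 340.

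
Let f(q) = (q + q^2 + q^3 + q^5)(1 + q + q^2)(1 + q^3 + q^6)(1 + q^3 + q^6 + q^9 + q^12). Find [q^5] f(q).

(q + q^2 + q^3 + q^5) has coefficients 0,1,1,1,0,1 for degrees 0…5.
(1 + q + q^2) has coefficients 1,1,1,0,0,0 for degrees 0…5.
Multiplying by (1 + q^3 + q^6) gives running coefficients 1,1,1,1,1,1 for degrees 0…5.
Finally multiplying by (1 + q^3 + q^6 + q^9 + q^12), the product of all factors after the first has coefficients 1,1,1,2,2,2 for degrees 0…5.
[q^5] = 1·2 + 1·2 + 1·1 + 1·1 = 6.

6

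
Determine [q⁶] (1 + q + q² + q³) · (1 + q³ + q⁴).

(1 + q + q² + q³) has coefficients 1,1,1,1 for degrees 0…3.
(1 + q³ + q⁴) has coefficients 1,0,0,1,1,0,0 for degrees 0…6.
[q⁶] = 1·0 + 1·0 + 1·1 + 1·1 = 2.

2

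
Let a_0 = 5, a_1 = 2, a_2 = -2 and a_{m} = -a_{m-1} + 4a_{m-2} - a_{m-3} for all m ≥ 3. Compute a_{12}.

-34955

The ordinary generating function has denominator 1 + z - 4z^2 + z^3.
Iterating the recurrence: a_0,…,a_{12} = 5, 2, -2, 5, -15, 37, -102, 265, -710, 1872, -4977, 13175, -34955.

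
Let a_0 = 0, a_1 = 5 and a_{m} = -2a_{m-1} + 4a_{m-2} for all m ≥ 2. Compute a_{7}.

The ordinary generating function has denominator 1 + 2q - 4q^2.
Iterating the recurrence: a_0,…,a_{7} = 0, 5, -10, 40, -120, 400, -1280, 4160.

4160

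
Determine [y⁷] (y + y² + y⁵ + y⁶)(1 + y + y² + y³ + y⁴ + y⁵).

(y + y² + y⁵ + y⁶) has coefficients 0,1,1,0,0,1,1 for degrees 0…6.
(1 + y + y² + y³ + y⁴ + y⁵) has coefficients 1,1,1,1,1,1,0,0 for degrees 0…7.
[y⁷] = 1·0 + 1·1 + 1·1 + 1·1 = 3.

3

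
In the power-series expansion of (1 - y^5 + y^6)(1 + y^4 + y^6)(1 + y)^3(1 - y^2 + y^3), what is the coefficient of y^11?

3

(1 - y^5 + y^6) has coefficients 1,0,0,0,0,-1,1 for degrees 0…6.
(1 + y^4 + y^6) has coefficients 1,0,0,0,1,0,1,0,0,0,0,0 for degrees 0…11.
Multiplying by (1 + y)^3 gives running coefficients 1,3,3,1,1,3,4,4,3,1,0,0 for degrees 0…11.
Finally multiplying by (1 - y^2 + y^3), the product of all factors after the first has coefficients 1,3,2,-1,1,5,4,2,2,1,1,2 for degrees 0…11.
[y^11] = 1·2 − 1·4 + 1·5 = 3.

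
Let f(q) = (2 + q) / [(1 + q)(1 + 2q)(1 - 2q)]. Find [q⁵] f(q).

The denominator gives the recurrence a_n = −a_(n−1) + 4a_(n−2) + 4a_(n−3) for n ≥ 3; the numerator fixes a_0 = 2, a_1 = -1, a_2 = 9.
Iterating: 2, -1, 9, -5, 37, -21, so a_5 = -21.

-21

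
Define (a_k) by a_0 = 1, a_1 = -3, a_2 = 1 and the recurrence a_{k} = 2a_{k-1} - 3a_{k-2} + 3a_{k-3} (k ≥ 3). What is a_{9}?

47

The ordinary generating function has denominator 1 - 2t + 3t^2 - 3t^3.
Iterating the recurrence: a_0,…,a_{9} = 1, -3, 1, 14, 16, -7, -20, 29, 97, 47.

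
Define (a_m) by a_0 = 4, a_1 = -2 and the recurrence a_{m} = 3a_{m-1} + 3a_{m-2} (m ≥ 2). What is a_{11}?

The ordinary generating function has denominator 1 - 3z - 3z^2.
Iterating the recurrence: a_0,…,a_{11} = 4, -2, 6, 12, 54, 198, 756, 2862, 10854, 41148, 156006, 591462.

591462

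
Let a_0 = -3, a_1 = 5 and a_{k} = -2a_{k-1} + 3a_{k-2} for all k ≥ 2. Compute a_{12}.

-1062883

The ordinary generating function has denominator 1 + 2q - 3q^2.
Iterating the recurrence: a_0,…,a_{12} = -3, 5, -19, 53, -163, 485, -1459, 4373, -13123, 39365, -118099, 354293, -1062883.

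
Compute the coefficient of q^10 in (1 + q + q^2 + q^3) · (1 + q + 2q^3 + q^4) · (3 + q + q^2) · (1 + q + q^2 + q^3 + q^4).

30

(1 + q + q^2 + q^3) has coefficients 1,1,1,1 for degrees 0…3.
(1 + q + 2q^3 + q^4) has coefficients 1,1,0,2,1,0,0,0,0,0,0 for degrees 0…10.
Multiplying by (3 + q + q^2) gives running coefficients 3,4,2,7,5,3,1,0,0,0,0 for degrees 0…10.
Finally multiplying by (1 + q + q^2 + q^3 + q^4), the product of all factors after the first has coefficients 3,7,9,16,21,21,18,16,9,4,1 for degrees 0…10.
[q^10] = 1·1 + 1·4 + 1·9 + 1·16 = 30.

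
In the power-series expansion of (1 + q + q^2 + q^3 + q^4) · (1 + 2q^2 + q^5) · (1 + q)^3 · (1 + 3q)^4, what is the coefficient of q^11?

4138

(1 + q + q^2 + q^3 + q^4) has coefficients 1,1,1,1,1 for degrees 0…4.
(1 + 2q^2 + q^5) has coefficients 1,0,2,0,0,1,0,0,0,0,0,0 for degrees 0…11.
Multiplying by (1 + q)^3 gives running coefficients 1,3,5,7,6,3,3,3,1,0,0,0 for degrees 0…11.
Finally multiplying by (1 + 3q)^4, the product of all factors after the first has coefficients 1,15,95,337,765,1236,1524,1416,1009,741,621,351 for degrees 0…11.
[q^11] = 1·351 + 1·621 + 1·741 + 1·1009 + 1·1416 = 4138.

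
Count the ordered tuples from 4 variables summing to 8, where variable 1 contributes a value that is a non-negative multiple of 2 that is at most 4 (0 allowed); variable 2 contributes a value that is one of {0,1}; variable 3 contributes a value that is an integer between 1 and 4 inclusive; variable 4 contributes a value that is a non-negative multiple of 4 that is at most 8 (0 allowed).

The generating function for the choices is (1 + q² + q⁴)·(1 + q)·(q + q² + q³ + q⁴)·(1 + q⁴ + q⁸); the count is [q⁸].
(1 + q² + q⁴) has coefficients 1,0,1,0,1 for degrees 0…4.
(1 + q) has coefficients 1,1,0,0,0,0,0,0,0 for degrees 0…8.
Multiplying by (q + q² + q³ + q⁴) gives running coefficients 0,1,2,2,2,1,0,0,0 for degrees 0…8.
Finally multiplying by (1 + q⁴ + q⁸), the product of all factors after the first has coefficients 0,1,2,2,2,2,2,2,2 for degrees 0…8.
[q⁸] = 1·2 + 1·2 + 1·2 = 6.

6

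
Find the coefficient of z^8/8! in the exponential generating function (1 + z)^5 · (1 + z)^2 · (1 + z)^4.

The EGF product rule gives c_8 = Σ_{k_1+k_2+k_3=8} C(8; k_1,k_2,k_3) · ∏ g_i(k_i), where (1+z)^5 gives the falling factorial (5)_k; (1+z)^2 gives the falling factorial (2)_k; (1+z)^4 gives the falling factorial (4)_k.
g_1(k) for k = 0…8: 1, 5, 20, 60, 120, 120, 0, 0, 0.
g_2(k) for k = 0…8: 1, 2, 2, 0, 0, 0, 0, 0, 0.
g_3(k) for k = 0…8: 1, 4, 12, 24, 24, 0, 0, 0, 0.
First combine the last two factors: h(k) = Σ_j C(k,j)·g_2(j)·g_3(k−j) for k = 0…8: 1, 6, 30, 120, 360, 720, 720, 0, 0.
c_8 = Σ_k C(8,k)·g_1(k)·h(8−k) = 28·20·720 + 56·60·720 + 70·120·360 + 56·120·120 = 403200 + 2419200 + 3024000 + 806400 = 6652800.

6652800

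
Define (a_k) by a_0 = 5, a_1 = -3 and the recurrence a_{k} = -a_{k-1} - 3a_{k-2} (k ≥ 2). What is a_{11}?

The ordinary generating function has denominator 1 + t + 3t^2.
Iterating the recurrence: a_0,…,a_{11} = 5, -3, -12, 21, 15, -78, 33, 201, -300, -303, 1203, -294.

-294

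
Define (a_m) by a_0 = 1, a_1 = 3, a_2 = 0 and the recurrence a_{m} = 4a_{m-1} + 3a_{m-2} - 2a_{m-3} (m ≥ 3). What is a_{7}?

The ordinary generating function has denominator 1 - 4x - 3x^2 + 2x^3.
Iterating the recurrence: a_0,…,a_{7} = 1, 3, 0, 7, 22, 109, 488, 2235.

2235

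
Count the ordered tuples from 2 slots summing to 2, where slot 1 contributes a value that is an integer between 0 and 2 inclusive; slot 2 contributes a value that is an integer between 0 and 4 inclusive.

3

The generating function for the choices is (1 + t + t²)·(1 + t + t² + t³ + t⁴); the count is [t²].
(1 + t + t²) has coefficients 1,1,1 for degrees 0…2.
(1 + t + t² + t³ + t⁴) has coefficients 1,1,1 for degrees 0…2.
[t²] = 1·1 + 1·1 + 1·1 = 3.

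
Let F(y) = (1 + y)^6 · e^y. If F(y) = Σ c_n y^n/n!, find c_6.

The EGF product rule gives c_6 = Σ_{k_1+k_2=6} C(6; k_1,k_2) · ∏ g_i(k_i), where (1+y)^6 gives the falling factorial (6)_k; e^y gives (1)^k.
g_1(k) for k = 0…6: 1, 6, 30, 120, 360, 720, 720.
g_2(k) for k = 0…6: 1, 1, 1, 1, 1, 1, 1.
c_6 = Σ_k C(6,k)·g_1(k)·g_2(6−k) = 1·1·1 + 6·6·1 + 15·30·1 + 20·120·1 + 15·360·1 + 6·720·1 + 1·720·1 = 1 + 36 + 450 + 2400 + 5400 + 4320 + 720 = 13327.

13327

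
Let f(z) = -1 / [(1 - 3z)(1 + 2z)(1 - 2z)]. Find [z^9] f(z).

The denominator gives the recurrence a_n = 3a_(n−1) + 4a_(n−2) − 12a_(n−3) for n ≥ 3; the numerator fixes a_0 = -1, a_1 = -3, a_2 = -13.
Iterating: -1, -3, -13, -39, -133, -399, -1261, -3783, -11605, -34815, so a_9 = -34815.

-34815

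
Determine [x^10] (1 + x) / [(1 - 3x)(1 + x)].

Partial fractions give a closed form: a_n = (1)·3^n.
At n = 10: a_10 = 59049.

59049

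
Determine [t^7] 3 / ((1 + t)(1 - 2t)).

255

Partial fractions give a closed form: a_n = (1)·(-1)^n + (2)·2^n.
At n = 7: a_7 = 255.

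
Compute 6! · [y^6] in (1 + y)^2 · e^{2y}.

928

The EGF product rule gives c_6 = Σ_{k_1+k_2=6} C(6; k_1,k_2) · ∏ g_i(k_i), where (1+y)^2 gives the falling factorial (2)_k; e^{2y} gives (2)^k.
g_1(k) for k = 0…6: 1, 2, 2, 0, 0, 0, 0.
g_2(k) for k = 0…6: 1, 2, 4, 8, 16, 32, 64.
c_6 = Σ_k C(6,k)·g_1(k)·g_2(6−k) = 1·1·64 + 6·2·32 + 15·2·16 = 64 + 384 + 480 = 928.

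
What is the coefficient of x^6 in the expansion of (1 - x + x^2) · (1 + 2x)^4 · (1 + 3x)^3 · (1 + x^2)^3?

(1 - x + x^2) has coefficients 1,-1,1 for degrees 0…2.
(1 + 2x)^4 has coefficients 1,8,24,32,16,0,0 for degrees 0…6.
Multiplying by (1 + 3x)^3 gives running coefficients 1,17,123,491,1168,1656,1296 for degrees 0…6.
Finally multiplying by (1 + x^2)^3, the product of all factors after the first has coefficients 1,17,126,542,1540,3180,5170 for degrees 0…6.
[x^6] = 1·5170 − 1·3180 + 1·1540 = 3530.

3530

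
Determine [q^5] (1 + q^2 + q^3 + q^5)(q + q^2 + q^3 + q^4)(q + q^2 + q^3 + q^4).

7

(1 + q^2 + q^3 + q^5) has coefficients 1,0,1,1,0,1 for degrees 0…5.
(q + q^2 + q^3 + q^4) has coefficients 0,1,1,1,1,0 for degrees 0…5.
Finally multiplying by (q + q^2 + q^3 + q^4), the product of all factors after the first has coefficients 0,0,1,2,3,4 for degrees 0…5.
[q^5] = 1·4 + 1·2 + 1·1 + 1·0 = 7.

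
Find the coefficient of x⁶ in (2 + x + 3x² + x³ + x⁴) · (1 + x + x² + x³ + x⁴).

5

(2 + x + 3x² + x³ + x⁴) has coefficients 2,1,3,1,1 for degrees 0…4.
(1 + x + x² + x³ + x⁴) has coefficients 1,1,1,1,1,0,0 for degrees 0…6.
[x⁶] = 2·0 + 1·0 + 3·1 + 1·1 + 1·1 = 5.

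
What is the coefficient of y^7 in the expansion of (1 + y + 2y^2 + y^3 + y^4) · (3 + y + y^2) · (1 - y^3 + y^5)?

2

(1 + y + 2y^2 + y^3 + y^4) has coefficients 1,1,2,1,1 for degrees 0…4.
(3 + y + y^2) has coefficients 3,1,1,0,0,0,0,0 for degrees 0…7.
Finally multiplying by (1 - y^3 + y^5), the product of all factors after the first has coefficients 3,1,1,-3,-1,2,1,1 for degrees 0…7.
[y^7] = 1·1 + 1·1 + 2·2 + 1·(-1) + 1·(-3) = 2.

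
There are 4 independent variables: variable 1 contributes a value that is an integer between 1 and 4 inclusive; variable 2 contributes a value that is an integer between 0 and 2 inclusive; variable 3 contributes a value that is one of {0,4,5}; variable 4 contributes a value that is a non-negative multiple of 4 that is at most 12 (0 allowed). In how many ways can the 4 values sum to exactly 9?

The generating function for the choices is (t + t² + t³ + t⁴)·(1 + t + t²)·(1 + t⁴ + t⁵)·(1 + t⁴ + t⁸ + t¹²); the count is [t⁹].
(t + t² + t³ + t⁴) has coefficients 0,1,1,1,1 for degrees 0…4.
(1 + t + t²) has coefficients 1,1,1,0,0,0,0,0,0,0 for degrees 0…9.
Multiplying by (1 + t⁴ + t⁵) gives running coefficients 1,1,1,0,1,2,2,1,0,0 for degrees 0…9.
Finally multiplying by (1 + t⁴ + t⁸ + t¹²), the product of all factors after the first has coefficients 1,1,1,0,2,3,3,1,2,3 for degrees 0…9.
[t⁹] = 1·2 + 1·1 + 1·3 + 1·3 = 9.

9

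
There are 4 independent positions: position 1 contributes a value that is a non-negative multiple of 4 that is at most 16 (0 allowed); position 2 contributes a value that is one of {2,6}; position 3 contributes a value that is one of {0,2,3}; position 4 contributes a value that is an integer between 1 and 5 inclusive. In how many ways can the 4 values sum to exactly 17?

The generating function for the choices is (1 + z⁴ + z⁸ + z¹² + z¹⁶)·(z² + z⁶)·(1 + z² + z³)·(z + z² + z³ + z⁴ + z⁵); the count is [z¹⁷].
(1 + z⁴ + z⁸ + z¹² + z¹⁶) has coefficients 1,0,0,0,1,0,0,0,1,0,0,0,1,0,0,0,1 for degrees 0…16.
(z² + z⁶) has coefficients 0,0,1,0,0,0,1,0,0,0,0,0,0,0,0,0,0,0 for degrees 0…17.
Multiplying by (1 + z² + z³) gives running coefficients 0,0,1,0,1,1,1,0,1,1,0,0,0,0,0,0,0,0 for degrees 0…17.
Finally multiplying by (z + z² + z³ + z⁴ + z⁵), the product of all factors after the first has coefficients 0,0,0,1,1,2,3,4,3,4,4,3,2,2,1,0,0,0 for degrees 0…17.
[z¹⁷] = 1·0 + 1·2 + 1·4 + 1·2 + 1·0 = 8.

8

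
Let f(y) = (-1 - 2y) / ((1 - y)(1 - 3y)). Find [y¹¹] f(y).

The denominator gives the recurrence a_n = 4a_(n−1) − 3a_(n−2) for n ≥ 2; the numerator fixes a_0 = -1, a_1 = -6.
Iterating: -1, -6, -21, -66, -201, -606, -1821, -5466, -16401, -49206, -147621, -442866, so a_11 = -442866.

-442866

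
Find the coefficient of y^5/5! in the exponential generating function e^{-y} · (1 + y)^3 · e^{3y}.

The EGF product rule gives c_5 = Σ_{k_1+k_2+k_3=5} C(5; k_1,k_2,k_3) · ∏ g_i(k_i), where e^{-y} gives (-1)^k; (1+y)^3 gives the falling factorial (3)_k; e^{3y} gives (3)^k.
g_1(k) for k = 0…5: 1, -1, 1, -1, 1, -1.
g_2(k) for k = 0…5: 1, 3, 6, 6, 0, 0.
g_3(k) for k = 0…5: 1, 3, 9, 27, 81, 243.
First combine the last two factors: h(k) = Σ_j C(k,j)·g_2(j)·g_3(k−j) for k = 0…5: 1, 6, 33, 168, 801, 3618.
c_5 = Σ_k C(5,k)·g_1(k)·h(5−k) = 1·1·3618 + 5·(-1)·801 + 10·1·168 + 10·(-1)·33 + 5·1·6 + 1·(-1)·1 = 3618 − 4005 + 1680 − 330 + 30 − 1 = 992.

992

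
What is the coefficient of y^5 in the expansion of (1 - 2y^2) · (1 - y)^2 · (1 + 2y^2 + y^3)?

7

(1 - 2y^2) has coefficients 1,0,-2 for degrees 0…2.
(1 - y)^2 has coefficients 1,-2,1,0,0,0 for degrees 0…5.
Finally multiplying by (1 + 2y^2 + y^3), the product of all factors after the first has coefficients 1,-2,3,-3,0,1 for degrees 0…5.
[y^5] = 1·1 − 2·(-3) = 7.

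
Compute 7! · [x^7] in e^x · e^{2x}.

2187

The EGF product rule gives c_7 = Σ_{k_1+k_2=7} C(7; k_1,k_2) · ∏ g_i(k_i), where e^x gives (1)^k; e^{2x} gives (2)^k.
g_1(k) for k = 0…7: 1, 1, 1, 1, 1, 1, 1, 1.
g_2(k) for k = 0…7: 1, 2, 4, 8, 16, 32, 64, 128.
c_7 = Σ_k C(7,k)·g_1(k)·g_2(7−k) = 1·1·128 + 7·1·64 + 21·1·32 + 35·1·16 + 35·1·8 + 21·1·4 + 7·1·2 + 1·1·1 = 128 + 448 + 672 + 560 + 280 + 84 + 14 + 1 = 2187.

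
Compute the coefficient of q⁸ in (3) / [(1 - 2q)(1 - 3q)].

Partial fractions give a closed form: a_n = (-6)·2^n + (9)·3^n.
At n = 8: a_8 = 57513.

57513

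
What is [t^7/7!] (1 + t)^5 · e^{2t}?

The EGF product rule gives c_7 = Σ_{k_1+k_2=7} C(7; k_1,k_2) · ∏ g_i(k_i), where (1+t)^5 gives the falling factorial (5)_k; e^{2t} gives (2)^k.
g_1(k) for k = 0…7: 1, 5, 20, 60, 120, 120, 0, 0.
g_2(k) for k = 0…7: 1, 2, 4, 8, 16, 32, 64, 128.
c_7 = Σ_k C(7,k)·g_1(k)·g_2(7−k) = 1·1·128 + 7·5·64 + 21·20·32 + 35·60·16 + 35·120·8 + 21·120·4 = 128 + 2240 + 13440 + 33600 + 33600 + 10080 = 93088.

93088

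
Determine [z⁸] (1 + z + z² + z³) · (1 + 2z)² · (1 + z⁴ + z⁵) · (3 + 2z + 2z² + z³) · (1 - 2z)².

37

(1 + z + z² + z³) has coefficients 1,1,1,1 for degrees 0…3.
(1 + 2z)² has coefficients 1,4,4,0,0,0,0,0,0 for degrees 0…8.
Multiplying by (1 + z⁴ + z⁵) gives running coefficients 1,4,4,0,1,5,8,4,0 for degrees 0…8.
Multiplying by (3 + 2z + 2z² + z³) gives running coefficients 3,14,22,17,15,21,36,39,29 for degrees 0…8.
Finally multiplying by (1 - 2z)², the product of all factors after the first has coefficients 3,2,-22,-15,35,29,12,-21,17 for degrees 0…8.
[z⁸] = 1·17 + 1·(-21) + 1·12 + 1·29 = 37.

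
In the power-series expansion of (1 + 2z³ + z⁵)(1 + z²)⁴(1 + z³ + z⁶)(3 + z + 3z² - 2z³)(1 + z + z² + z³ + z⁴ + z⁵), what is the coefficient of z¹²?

567

(1 + 2z³ + z⁵) has coefficients 1,0,0,2,0,1 for degrees 0…5.
(1 + z²)⁴ has coefficients 1,0,4,0,6,0,4,0,1,0,0,0,0 for degrees 0…12.
Multiplying by (1 + z³ + z⁶) gives running coefficients 1,0,4,1,6,4,5,6,5,4,6,1,4 for degrees 0…12.
Multiplying by (3 + z + 3z² - 2z³) gives running coefficients 3,1,15,5,31,13,35,23,28,25,25,11,23 for degrees 0…12.
Finally multiplying by (1 + z + z² + z³ + z⁴ + z⁵), the product of all factors after the first has coefficients 3,4,19,24,55,68,100,122,135,155,149,147,135 for degrees 0…12.
[z¹²] = 1·135 + 2·155 + 1·122 = 567.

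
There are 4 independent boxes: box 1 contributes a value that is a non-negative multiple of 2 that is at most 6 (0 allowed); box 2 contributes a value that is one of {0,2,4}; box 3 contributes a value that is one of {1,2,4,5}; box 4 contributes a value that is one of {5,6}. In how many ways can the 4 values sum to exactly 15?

10

The generating function for the choices is (1 + x^2 + x^4 + x^6)·(1 + x^2 + x^4)·(x + x^2 + x^4 + x^5)·(x^5 + x^6); the count is [x^15].
(1 + x^2 + x^4 + x^6) has coefficients 1,0,1,0,1,0,1 for degrees 0…6.
(1 + x^2 + x^4) has coefficients 1,0,1,0,1,0,0,0,0,0,0,0,0,0,0,0 for degrees 0…15.
Multiplying by (x + x^2 + x^4 + x^5) gives running coefficients 0,1,1,1,2,2,2,1,1,1,0,0,0,0,0,0 for degrees 0…15.
Finally multiplying by (x^5 + x^6), the product of all factors after the first has coefficients 0,0,0,0,0,0,1,2,2,3,4,4,3,2,2,1 for degrees 0…15.
[x^15] = 1·1 + 1·2 + 1·4 + 1·3 = 10.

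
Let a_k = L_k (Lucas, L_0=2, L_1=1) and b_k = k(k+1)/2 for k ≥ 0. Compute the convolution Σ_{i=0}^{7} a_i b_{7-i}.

255

The convolution is the t^7 coefficient of A(t)B(t).
Σ = 2·28 + 1·21 + 3·15 + 4·10 + 7·6 + 11·3 + 18·1 + 29·0 = 255.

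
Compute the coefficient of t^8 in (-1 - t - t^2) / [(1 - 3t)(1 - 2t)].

The denominator gives the recurrence a_n = 5a_(n−1) − 6a_(n−2) for n ≥ 3; the numerator fixes a_0 = -1, a_1 = -6, a_2 = -25.
Iterating: -1, -6, -25, -89, -295, -941, -2935, -9029, -27535, so a_8 = -27535.

-27535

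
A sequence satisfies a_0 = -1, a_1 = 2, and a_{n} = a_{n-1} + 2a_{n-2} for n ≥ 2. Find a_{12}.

1364

The ordinary generating function has denominator 1 - t - 2t^2.
Iterating the recurrence: a_0,…,a_{12} = -1, 2, 0, 4, 4, 12, 20, 44, 84, 172, 340, 684, 1364.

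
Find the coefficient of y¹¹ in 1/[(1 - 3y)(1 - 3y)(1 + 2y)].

The denominator gives the recurrence a_n = 4a_(n−1) + 3a_(n−2) − 18a_(n−3) for n ≥ 3; the numerator fixes a_0 = 1, a_1 = 4, a_2 = 19.
Iterating: 1, 4, 19, 70, 265, 928, 3247, 11002, 37045, 122740, 404059, 1317646, so a_11 = 1317646.

1317646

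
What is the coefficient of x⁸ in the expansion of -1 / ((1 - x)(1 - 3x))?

-9841

Partial fractions give a closed form: a_n = (1/2)·1^n + (-3/2)·3^n.
At n = 8: a_8 = -9841.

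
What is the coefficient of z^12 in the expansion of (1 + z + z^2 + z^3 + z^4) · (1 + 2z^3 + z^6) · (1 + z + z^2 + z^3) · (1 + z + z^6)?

(1 + z + z^2 + z^3 + z^4) has coefficients 1,1,1,1,1 for degrees 0…4.
(1 + 2z^3 + z^6) has coefficients 1,0,0,2,0,0,1,0,0,0,0,0,0 for degrees 0…12.
Multiplying by (1 + z + z^2 + z^3) gives running coefficients 1,1,1,3,2,2,3,1,1,1,0,0,0 for degrees 0…12.
Finally multiplying by (1 + z + z^6), the product of all factors after the first has coefficients 1,2,2,4,5,4,6,5,3,5,3,2,3 for degrees 0…12.
[z^12] = 1·3 + 1·2 + 1·3 + 1·5 + 1·3 = 16.

16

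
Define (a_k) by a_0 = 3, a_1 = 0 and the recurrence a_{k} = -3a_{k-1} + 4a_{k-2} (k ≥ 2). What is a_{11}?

-2516580

The ordinary generating function has denominator 1 + 3y - 4y^2.
Iterating the recurrence: a_0,…,a_{11} = 3, 0, 12, -36, 156, -612, 2460, -9828, 39324, -157284, 629148, -2516580.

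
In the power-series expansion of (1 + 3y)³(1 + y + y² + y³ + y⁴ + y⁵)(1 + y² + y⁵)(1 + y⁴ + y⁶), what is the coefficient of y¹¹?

347

(1 + 3y)³ has coefficients 1,9,27,27 for degrees 0…3.
(1 + y + y² + y³ + y⁴ + y⁵) has coefficients 1,1,1,1,1,1,0,0,0,0,0,0 for degrees 0…11.
Multiplying by (1 + y² + y⁵) gives running coefficients 1,1,2,2,2,3,2,2,1,1,1,0 for degrees 0…11.
Finally multiplying by (1 + y⁴ + y⁶), the product of all factors after the first has coefficients 1,1,2,2,3,4,5,5,5,6,5,5 for degrees 0…11.
[y¹¹] = 1·5 + 9·5 + 27·6 + 27·5 = 347.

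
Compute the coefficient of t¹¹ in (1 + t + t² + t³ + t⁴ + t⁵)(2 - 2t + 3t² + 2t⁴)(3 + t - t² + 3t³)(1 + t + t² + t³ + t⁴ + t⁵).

(1 + t + t² + t³ + t⁴ + t⁵) has coefficients 1,1,1,1,1,1 for degrees 0…5.
(2 - 2t + 3t² + 2t⁴) has coefficients 2,-2,3,0,2,0,0,0,0,0,0,0 for degrees 0…11.
Multiplying by (3 + t - t² + 3t³) gives running coefficients 6,-4,5,11,-3,11,-2,6,0,0,0,0 for degrees 0…11.
Finally multiplying by (1 + t + t² + t³ + t⁴ + t⁵), the product of all factors after the first has coefficients 6,2,7,18,15,26,18,28,23,12,15,4 for degrees 0…11.
[t¹¹] = 1·4 + 1·15 + 1·12 + 1·23 + 1·28 + 1·18 = 100.

100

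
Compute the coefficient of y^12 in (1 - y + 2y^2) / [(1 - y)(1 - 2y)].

8190

The denominator gives the recurrence a_n = 3a_(n−1) − 2a_(n−2) for n ≥ 3; the numerator fixes a_0 = 1, a_1 = 2, a_2 = 6.
Iterating: 1, 2, 6, 14, 30, 62, 126, 254, 510, 1022, 2046, 4094, 8190, so a_12 = 8190.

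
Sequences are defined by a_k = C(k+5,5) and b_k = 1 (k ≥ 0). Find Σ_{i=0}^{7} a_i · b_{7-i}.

This is [x^7] in the product of the two ordinary generating functions.
Σ = 1·1 + 6·1 + 21·1 + 56·1 + 126·1 + 252·1 + 462·1 + 792·1 = 1716.

1716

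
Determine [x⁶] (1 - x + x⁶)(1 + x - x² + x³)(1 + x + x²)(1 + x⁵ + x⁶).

(1 - x + x⁶) has coefficients 1,-1,0,0,0,0,1 for degrees 0…6.
(1 + x - x² + x³) has coefficients 1,1,-1,1,0,0,0 for degrees 0…6.
Multiplying by (1 + x + x²) gives running coefficients 1,2,1,1,0,1,0 for degrees 0…6.
Finally multiplying by (1 + x⁵ + x⁶), the product of all factors after the first has coefficients 1,2,1,1,0,2,3 for degrees 0…6.
[x⁶] = 1·3 − 1·2 + 1·1 = 2.

2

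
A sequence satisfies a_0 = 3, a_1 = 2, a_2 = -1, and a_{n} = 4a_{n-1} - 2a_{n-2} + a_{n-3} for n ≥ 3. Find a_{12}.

-362037

The ordinary generating function has denominator 1 - 4x + 2x^2 - x^3.
Iterating the recurrence: a_0,…,a_{12} = 3, 2, -1, -5, -16, -55, -193, -678, -2381, -8361, -29360, -103099, -362037.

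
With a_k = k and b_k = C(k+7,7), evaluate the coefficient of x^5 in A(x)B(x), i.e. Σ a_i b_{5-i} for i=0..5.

715

The convolution is the t^5 coefficient of A(t)B(t).
Σ = 0·792 + 1·330 + 2·120 + 3·36 + 4·8 + 5·1 = 715.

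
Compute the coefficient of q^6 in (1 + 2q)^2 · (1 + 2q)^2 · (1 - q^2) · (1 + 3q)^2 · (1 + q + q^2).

199

(1 + 2q)^2 has coefficients 1,4,4 for degrees 0…2.
(1 + 2q)^2 has coefficients 1,4,4,0,0,0,0 for degrees 0…6.
Multiplying by (1 - q^2) gives running coefficients 1,4,3,-4,-4,0,0 for degrees 0…6.
Multiplying by (1 + 3q)^2 gives running coefficients 1,10,36,50,-1,-60,-36 for degrees 0…6.
Finally multiplying by (1 + q + q^2), the product of all factors after the first has coefficients 1,11,47,96,85,-11,-97 for degrees 0…6.
[q^6] = 1·(-97) + 4·(-11) + 4·85 = 199.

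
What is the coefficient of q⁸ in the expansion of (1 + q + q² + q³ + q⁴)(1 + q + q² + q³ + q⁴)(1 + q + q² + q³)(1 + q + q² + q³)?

56

(1 + q + q² + q³ + q⁴) has coefficients 1,1,1,1,1 for degrees 0…4.
(1 + q + q² + q³ + q⁴) has coefficients 1,1,1,1,1,0,0,0,0 for degrees 0…8.
Multiplying by (1 + q + q² + q³) gives running coefficients 1,2,3,4,4,3,2,1,0 for degrees 0…8.
Finally multiplying by (1 + q + q² + q³), the product of all factors after the first has coefficients 1,3,6,10,13,14,13,10,6 for degrees 0…8.
[q⁸] = 1·6 + 1·10 + 1·13 + 1·14 + 1·13 = 56.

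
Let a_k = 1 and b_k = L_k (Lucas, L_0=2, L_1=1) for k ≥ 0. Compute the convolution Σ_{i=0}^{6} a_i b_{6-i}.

The convolution is the x^6 coefficient of A(x)B(x).
Σ = 1·18 + 1·11 + 1·7 + 1·4 + 1·3 + 1·1 + 1·2 = 46.

46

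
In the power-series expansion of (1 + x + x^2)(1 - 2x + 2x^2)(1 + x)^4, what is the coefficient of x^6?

13

(1 + x + x^2) has coefficients 1,1,1 for degrees 0…2.
(1 - 2x + 2x^2) has coefficients 1,-2,2,0,0,0,0 for degrees 0…6.
Finally multiplying by (1 + x)^4, the product of all factors after the first has coefficients 1,2,0,0,5,6,2 for degrees 0…6.
[x^6] = 1·2 + 1·6 + 1·5 = 13.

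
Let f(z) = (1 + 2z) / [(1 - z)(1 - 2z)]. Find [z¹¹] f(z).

8189

Partial fractions give a closed form: a_n = (-3)·1^n + (4)·2^n.
At n = 11: a_11 = 8189.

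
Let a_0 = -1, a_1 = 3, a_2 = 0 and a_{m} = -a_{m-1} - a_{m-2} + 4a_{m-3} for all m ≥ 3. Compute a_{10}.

755

The ordinary generating function has denominator 1 + q + q^2 - 4q^3.
Iterating the recurrence: a_0,…,a_{10} = -1, 3, 0, -7, 19, -12, -35, 123, -136, -127, 755.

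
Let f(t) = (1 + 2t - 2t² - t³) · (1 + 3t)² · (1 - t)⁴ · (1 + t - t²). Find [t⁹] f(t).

(1 + 2t - 2t² - t³) has coefficients 1,2,-2,-1 for degrees 0…3.
(1 + 3t)² has coefficients 1,6,9,0,0,0,0,0,0,0 for degrees 0…9.
Multiplying by (1 - t)⁴ gives running coefficients 1,2,-9,-4,31,-30,9,0,0,0 for degrees 0…9.
Finally multiplying by (1 + t - t²), the product of all factors after the first has coefficients 1,3,-8,-15,36,5,-52,39,-9,0 for degrees 0…9.
[t⁹] = 1·0 + 2·(-9) − 2·39 − 1·(-52) = -44.

-44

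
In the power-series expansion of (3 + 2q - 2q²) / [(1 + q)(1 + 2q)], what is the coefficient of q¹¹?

-6145

The denominator gives the recurrence a_n = −3a_(n−1) − 2a_(n−2) for n ≥ 3; the numerator fixes a_0 = 3, a_1 = -7, a_2 = 13.
Iterating: 3, -7, 13, -25, 49, -97, 193, -385, 769, -1537, 3073, -6145, so a_11 = -6145.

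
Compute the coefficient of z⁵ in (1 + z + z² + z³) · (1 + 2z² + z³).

(1 + z + z² + z³) has coefficients 1,1,1,1 for degrees 0…3.
(1 + 2z² + z³) has coefficients 1,0,2,1,0,0 for degrees 0…5.
[z⁵] = 1·0 + 1·0 + 1·1 + 1·2 = 3.

3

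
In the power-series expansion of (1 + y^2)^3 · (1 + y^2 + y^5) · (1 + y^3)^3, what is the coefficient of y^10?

27

(1 + y^2)^3 has coefficients 1,0,3,0,3,0,1 for degrees 0…6.
(1 + y^2 + y^5) has coefficients 1,0,1,0,0,1,0,0,0,0,0 for degrees 0…10.
Finally multiplying by (1 + y^3)^3, the product of all factors after the first has coefficients 1,0,1,3,0,4,3,0,6,1,0 for degrees 0…10.
[y^10] = 1·0 + 3·6 + 3·3 + 1·0 = 27.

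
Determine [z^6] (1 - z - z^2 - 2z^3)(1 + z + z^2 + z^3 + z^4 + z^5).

-4

(1 - z - z^2 - 2z^3) has coefficients 1,-1,-1,-2 for degrees 0…3.
(1 + z + z^2 + z^3 + z^4 + z^5) has coefficients 1,1,1,1,1,1,0 for degrees 0…6.
[z^6] = 1·0 − 1·1 − 1·1 − 2·1 = -4.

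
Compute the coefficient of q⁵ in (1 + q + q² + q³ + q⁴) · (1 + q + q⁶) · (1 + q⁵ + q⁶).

(1 + q + q² + q³ + q⁴) has coefficients 1,1,1,1,1 for degrees 0…4.
(1 + q + q⁶) has coefficients 1,1,0,0,0,0 for degrees 0…5.
Finally multiplying by (1 + q⁵ + q⁶), the product of all factors after the first has coefficients 1,1,0,0,0,1 for degrees 0…5.
[q⁵] = 1·1 + 1·0 + 1·0 + 1·0 + 1·1 = 2.

2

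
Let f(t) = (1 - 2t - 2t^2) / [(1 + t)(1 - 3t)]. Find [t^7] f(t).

The denominator gives the recurrence a_n = 2a_(n−1) + 3a_(n−2) for n ≥ 3; the numerator fixes a_0 = 1, a_1 = 0, a_2 = 1.
Iterating: 1, 0, 1, 2, 7, 20, 61, 182, so a_7 = 182.

182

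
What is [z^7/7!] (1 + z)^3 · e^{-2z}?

The EGF product rule gives c_7 = Σ_{k_1+k_2=7} C(7; k_1,k_2) · ∏ g_i(k_i), where (1+z)^3 gives the falling factorial (3)_k; e^{-2z} gives (-2)^k.
g_1(k) for k = 0…7: 1, 3, 6, 6, 0, 0, 0, 0.
g_2(k) for k = 0…7: 1, -2, 4, -8, 16, -32, 64, -128.
c_7 = Σ_k C(7,k)·g_1(k)·g_2(7−k) = 1·1·(-128) + 7·3·64 + 21·6·(-32) + 35·6·16 = −128 + 1344 − 4032 + 3360 = 544.

544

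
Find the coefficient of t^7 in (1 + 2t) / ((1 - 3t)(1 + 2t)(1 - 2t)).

Partial fractions give a closed form: a_n = (3)·3^n + (-2)·2^n.
At n = 7: a_7 = 6305.

6305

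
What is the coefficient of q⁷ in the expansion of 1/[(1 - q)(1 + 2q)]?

Partial fractions give a closed form: a_n = (1/3)·1^n + (2/3)·(-2)^n.
At n = 7: a_7 = -85.

-85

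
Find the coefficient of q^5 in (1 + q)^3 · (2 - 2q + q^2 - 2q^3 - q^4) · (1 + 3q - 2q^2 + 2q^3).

-18

(1 + q)^3 has coefficients 1,3,3,1 for degrees 0…3.
(2 - 2q + q^2 - 2q^3 - q^4) has coefficients 2,-2,1,-2,-1,0 for degrees 0…5.
Finally multiplying by (1 + 3q - 2q^2 + 2q^3), the product of all factors after the first has coefficients 2,4,-9,9,-13,3 for degrees 0…5.
[q^5] = 1·3 + 3·(-13) + 3·9 + 1·(-9) = -18.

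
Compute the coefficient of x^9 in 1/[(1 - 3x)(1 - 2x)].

Partial fractions give a closed form: a_n = (3)·3^n + (-2)·2^n.
At n = 9: a_9 = 58025.

58025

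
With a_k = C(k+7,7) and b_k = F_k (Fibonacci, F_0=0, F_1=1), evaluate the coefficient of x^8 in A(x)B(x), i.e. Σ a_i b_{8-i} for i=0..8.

8735

This is [x^8] in the product of the two ordinary generating functions.
Σ = 1·21 + 8·13 + 36·8 + 120·5 + 330·3 + 792·2 + 1716·1 + 3432·1 + 6435·0 = 8735.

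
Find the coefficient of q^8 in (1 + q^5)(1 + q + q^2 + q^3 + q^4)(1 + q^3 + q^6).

3

(1 + q^5) has coefficients 1,0,0,0,0,1 for degrees 0…5.
(1 + q + q^2 + q^3 + q^4) has coefficients 1,1,1,1,1,0,0,0,0 for degrees 0…8.
Finally multiplying by (1 + q^3 + q^6), the product of all factors after the first has coefficients 1,1,1,2,2,1,2,2,1 for degrees 0…8.
[q^8] = 1·1 + 1·2 = 3.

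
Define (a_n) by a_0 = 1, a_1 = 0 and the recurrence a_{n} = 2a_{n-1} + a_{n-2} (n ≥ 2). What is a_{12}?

5741

The ordinary generating function has denominator 1 - 2x - x^2.
Iterating the recurrence: a_0,…,a_{12} = 1, 0, 1, 2, 5, 12, 29, 70, 169, 408, 985, 2378, 5741.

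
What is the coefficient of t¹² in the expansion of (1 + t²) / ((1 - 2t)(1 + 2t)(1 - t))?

Partial fractions give a closed form: a_n = (5/4)·2^n + (5/12)·(-2)^n + (-2/3)·1^n.
At n = 12: a_12 = 6826.

6826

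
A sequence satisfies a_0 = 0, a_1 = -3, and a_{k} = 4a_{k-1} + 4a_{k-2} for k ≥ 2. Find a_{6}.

-6720

The ordinary generating function has denominator 1 - 4t - 4t^2.
Iterating the recurrence: a_0,…,a_{6} = 0, -3, -12, -60, -288, -1392, -6720.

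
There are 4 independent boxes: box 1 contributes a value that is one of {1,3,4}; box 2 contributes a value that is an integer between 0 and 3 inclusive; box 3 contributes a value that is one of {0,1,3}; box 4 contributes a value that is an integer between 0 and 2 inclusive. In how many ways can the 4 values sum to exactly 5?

15

The generating function for the choices is (z + z³ + z⁴)·(1 + z + z² + z³)·(1 + z + z³)·(1 + z + z²); the count is [z⁵].
(z + z³ + z⁴) has coefficients 0,1,0,1,1 for degrees 0…4.
(1 + z + z² + z³) has coefficients 1,1,1,1,0,0 for degrees 0…5.
Multiplying by (1 + z + z³) gives running coefficients 1,2,2,3,2,1 for degrees 0…5.
Finally multiplying by (1 + z + z²), the product of all factors after the first has coefficients 1,3,5,7,7,6 for degrees 0…5.
[z⁵] = 1·7 + 1·5 + 1·3 = 15.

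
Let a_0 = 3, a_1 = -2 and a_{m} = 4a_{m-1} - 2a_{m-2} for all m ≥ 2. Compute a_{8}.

-24528

The ordinary generating function has denominator 1 - 4t + 2t^2.
Iterating the recurrence: a_0,…,a_{8} = 3, -2, -14, -52, -180, -616, -2104, -7184, -24528.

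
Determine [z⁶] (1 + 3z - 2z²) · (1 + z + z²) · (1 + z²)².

(1 + 3z - 2z²) has coefficients 1,3,-2 for degrees 0…2.
(1 + z + z²) has coefficients 1,1,1,0,0,0,0 for degrees 0…6.
Finally multiplying by (1 + z²)², the product of all factors after the first has coefficients 1,1,3,2,3,1,1 for degrees 0…6.
[z⁶] = 1·1 + 3·1 − 2·3 = -2.

-2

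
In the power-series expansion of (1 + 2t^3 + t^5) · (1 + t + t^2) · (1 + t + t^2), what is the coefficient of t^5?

7

(1 + 2t^3 + t^5) has coefficients 1,0,0,2,0,1 for degrees 0…5.
(1 + t + t^2) has coefficients 1,1,1,0,0,0 for degrees 0…5.
Finally multiplying by (1 + t + t^2), the product of all factors after the first has coefficients 1,2,3,2,1,0 for degrees 0…5.
[t^5] = 1·0 + 2·3 + 1·1 = 7.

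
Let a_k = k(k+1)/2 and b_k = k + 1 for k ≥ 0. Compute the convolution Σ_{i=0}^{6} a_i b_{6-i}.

126

This is [x^6] in the product of the two ordinary generating functions.
Σ = 0·7 + 1·6 + 3·5 + 6·4 + 10·3 + 15·2 + 21·1 = 126.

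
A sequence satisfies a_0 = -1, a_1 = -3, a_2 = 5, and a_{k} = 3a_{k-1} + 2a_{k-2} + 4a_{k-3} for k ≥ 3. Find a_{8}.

3629

The ordinary generating function has denominator 1 - 3q - 2q^2 - 4q^3.
Iterating the recurrence: a_0,…,a_{8} = -1, -3, 5, 5, 13, 69, 253, 949, 3629.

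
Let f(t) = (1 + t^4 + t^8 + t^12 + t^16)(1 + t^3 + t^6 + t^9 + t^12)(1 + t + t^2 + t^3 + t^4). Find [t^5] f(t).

2

(1 + t^4 + t^8 + t^12 + t^16) has coefficients 1,0,0,0,1,0 for degrees 0…5.
(1 + t^3 + t^6 + t^9 + t^12) has coefficients 1,0,0,1,0,0 for degrees 0…5.
Finally multiplying by (1 + t + t^2 + t^3 + t^4), the product of all factors after the first has coefficients 1,1,1,2,2,1 for degrees 0…5.
[t^5] = 1·1 + 1·1 = 2.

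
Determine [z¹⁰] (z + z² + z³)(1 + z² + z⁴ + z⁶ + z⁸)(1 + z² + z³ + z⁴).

5

(z + z² + z³) has coefficients 0,1,1,1 for degrees 0…3.
(1 + z² + z⁴ + z⁶ + z⁸) has coefficients 1,0,1,0,1,0,1,0,1,0,0 for degrees 0…10.
Finally multiplying by (1 + z² + z³ + z⁴), the product of all factors after the first has coefficients 1,0,2,1,3,1,3,1,3,1,2 for degrees 0…10.
[z¹⁰] = 1·1 + 1·3 + 1·1 = 5.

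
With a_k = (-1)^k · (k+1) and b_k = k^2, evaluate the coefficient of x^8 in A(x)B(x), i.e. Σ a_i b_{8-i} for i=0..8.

The convolution is the t^8 coefficient of A(t)B(t).
Σ = 1·64 − 2·49 + 3·36 − 4·25 + 5·16 − 6·9 + 7·4 − 8·1 + 9·0 = 20.

20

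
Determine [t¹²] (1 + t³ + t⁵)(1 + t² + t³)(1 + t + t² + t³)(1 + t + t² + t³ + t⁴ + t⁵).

15

(1 + t³ + t⁵) has coefficients 1,0,0,1,0,1 for degrees 0…5.
(1 + t² + t³) has coefficients 1,0,1,1,0,0,0,0,0,0,0,0,0 for degrees 0…12.
Multiplying by (1 + t + t² + t³) gives running coefficients 1,1,2,3,2,2,1,0,0,0,0,0,0 for degrees 0…12.
Finally multiplying by (1 + t + t² + t³ + t⁴ + t⁵), the product of all factors after the first has coefficients 1,2,4,7,9,11,11,10,8,5,3,1,0 for degrees 0…12.
[t¹²] = 1·0 + 1·5 + 1·10 = 15.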